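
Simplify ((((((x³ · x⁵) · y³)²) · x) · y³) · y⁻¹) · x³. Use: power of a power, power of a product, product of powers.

x²⁰y⁸

((((((x³ · x⁵) · y³)²) · x) · y³) · y⁻¹) · x³
= ((((((x³ · x⁵)²) · ((y³)²)) · x) · y³) · y⁻¹) · x³    [power of a product]
= (((((((x³)²) · ((x⁵)²)) · ((y³)²)) · x) · y³) · y⁻¹) · x³    [power of a product]
= (((((x⁶ · ((x⁵)²)) · ((y³)²)) · x) · y³) · y⁻¹) · x³    [power of a power]
= (((((x⁶ · x¹⁰) · ((y³)²)) · x) · y³) · y⁻¹) · x³    [power of a power]
= ((((x¹⁶ · ((y³)²)) · x) · y³) · y⁻¹) · x³    [product of powers]
= ((((x¹⁶ · y⁶) · x) · y³) · y⁻¹) · x³    [power of a power]
= x²⁰y⁸    [product of powers]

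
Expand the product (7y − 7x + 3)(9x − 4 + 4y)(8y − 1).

280xy^2 + 405xy − 156y^2 − 80y + 224y^3 − 504x^2y + 63x^2 − 55x + 12

(7y − 7x + 3)(9x − 4 + 4y)(8y − 1)
= (63xy − 28y + 28y^2 − 63x^2 + 28x − 28xy + 27x − 12 + 12y)(8y − 1)    [distributive law]
= (35xy − 16y + 28y^2 − 63x^2 + 55x − 12)(8y − 1)    [combine like terms]
= 280xy^2 − 35xy − 128y^2 + 16y + 224y^3 − 28y^2 − 504x^2y + 63x^2 + 440xy − 55x − 96y + 12    [distributive law]
= 280xy^2 + 405xy − 156y^2 − 80y + 224y^3 − 504x^2y + 63x^2 − 55x + 12    [combine like terms]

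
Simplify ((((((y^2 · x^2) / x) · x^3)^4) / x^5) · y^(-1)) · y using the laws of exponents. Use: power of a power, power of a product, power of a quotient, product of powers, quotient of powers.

x^11y^8

((((((y^2 · x^2) / x) · x^3)^4) / x^5) · y^(-1)) · y
= ((((((y^2 · x^2) / x)^4) · ((x^3)^4)) / x^5) · y^(-1)) · y    [power of a product]
= ((((((y^2 · x^2)^4) / (x^4)) · ((x^3)^4)) / x^5) · y^(-1)) · y    [power of a quotient]
= (((((((y^2)^4) · ((x^2)^4)) / (x^4)) · ((x^3)^4)) / x^5) · y^(-1)) · y    [power of a product]
= (((((y^8 · ((x^2)^4)) / (x^4)) · ((x^3)^4)) / x^5) · y^(-1)) · y    [power of a power]
= (((((y^8 · x^8) / (x^4)) · ((x^3)^4)) / x^5) · y^(-1)) · y    [power of a power]
= (((((y^8 · x^8) / x^4) · x^12) / x^5) · y^(-1)) · y    [power of a power]
= x^11y^8    [quotient of powers; product of powers]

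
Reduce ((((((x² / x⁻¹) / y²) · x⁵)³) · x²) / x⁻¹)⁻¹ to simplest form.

((((((x² / x⁻¹) / y²) · x⁵)³) · x²) / x⁻¹)⁻¹
= ((((((x² / x⁻¹) / y²) · x⁵)³) · x²)⁻¹) / ((x⁻¹)⁻¹)    [power of a quotient]
= ((((((x² / x⁻¹) / y²) · x⁵)³)⁻¹) · ((x²)⁻¹)) / ((x⁻¹)⁻¹)    [power of a product]
= (((((x² / x⁻¹) / y²) · x⁵)⁻³) · ((x²)⁻¹)) / ((x⁻¹)⁻¹)    [power of a power]
= (((((x² / x⁻¹) / y²)⁻³) · ((x⁵)⁻³)) · ((x²)⁻¹)) / ((x⁻¹)⁻¹)    [power of a product]
= (((((x² / x⁻¹)⁻³) / ((y²)⁻³)) · ((x⁵)⁻³)) · ((x²)⁻¹)) / ((x⁻¹)⁻¹)    [power of a quotient]
= ((((((x²)⁻³) / ((x⁻¹)⁻³)) / ((y²)⁻³)) · ((x⁵)⁻³)) · ((x²)⁻¹)) / ((x⁻¹)⁻¹)    [power of a quotient]
= ((((x⁻⁶ / ((x⁻¹)⁻³)) / ((y²)⁻³)) · ((x⁵)⁻³)) · ((x²)⁻¹)) / ((x⁻¹)⁻¹)    [power of a power]
= ((((x⁻⁶ / x³) / ((y²)⁻³)) · ((x⁵)⁻³)) · ((x²)⁻¹)) / ((x⁻¹)⁻¹)    [power of a power]
= (((x⁻⁹ / ((y²)⁻³)) · ((x⁵)⁻³)) · ((x²)⁻¹)) / ((x⁻¹)⁻¹)    [quotient of powers]
= (((x⁻⁹ / y⁻⁶) · ((x⁵)⁻³)) · ((x²)⁻¹)) / ((x⁻¹)⁻¹)    [power of a power]
= (((x⁻⁹ / y⁻⁶) · x⁻¹⁵) · ((x²)⁻¹)) / ((x⁻¹)⁻¹)    [power of a power]
= (((x⁻⁹ / y⁻⁶) · x⁻¹⁵) · x⁻²) / ((x⁻¹)⁻¹)    [power of a power]
= (((x⁻⁹ / y⁻⁶) · x⁻¹⁵) · x⁻²) / x    [power of a power]
= x⁻²⁷·y⁶    [quotient of powers; product of powers]

x⁻²⁷·y⁶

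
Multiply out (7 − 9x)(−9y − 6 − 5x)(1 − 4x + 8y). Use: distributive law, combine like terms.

−399y + 485xy − 504y² − 42 + 187x − 31x² + 36x²y + 648xy² − 180x³

(7 − 9x)(−9y − 6 − 5x)(1 − 4x + 8y)
= (−63y − 42 − 35x + 81xy + 54x + 45x²)(1 − 4x + 8y)    [distributive law]
= (−63y − 42 + 19x + 81xy + 45x²)(1 − 4x + 8y)    [combine like terms]
= −63y + 252xy − 504y² − 42 + 168x − 336y + 19x − 76x² + 152xy + 81xy − 324x²y + 648xy² + 45x² − 180x³ + 360x²y    [distributive law]
= −399y + 485xy − 504y² − 42 + 187x − 31x² + 36x²y + 648xy² − 180x³    [combine like terms]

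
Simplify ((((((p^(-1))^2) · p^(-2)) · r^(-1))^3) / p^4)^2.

((((((p^(-1))^2) · p^(-2)) · r^(-1))^3) / p^4)^2
= ((((((p^(-1))^2) · p^(-2)) · r^(-1))^3)^2) / ((p^4)^2)    [power of a quotient]
= (((((p^(-1))^2) · p^(-2)) · r^(-1))^6) / ((p^4)^2)    [power of a power]
= (((((p^(-1))^2) · p^(-2))^6) · ((r^(-1))^6)) / ((p^4)^2)    [power of a product]
= (((((p^(-1))^2)^6) · ((p^(-2))^6)) · ((r^(-1))^6)) / ((p^4)^2)    [power of a product]
= ((((p^(-1))^12) · ((p^(-2))^6)) · ((r^(-1))^6)) / ((p^4)^2)    [power of a power]
= ((p^(-12) · ((p^(-2))^6)) · ((r^(-1))^6)) / ((p^4)^2)    [power of a power]
= ((p^(-12) · p^(-12)) · ((r^(-1))^6)) / ((p^4)^2)    [power of a power]
= (p^(-24) · ((r^(-1))^6)) / ((p^4)^2)    [product of powers]
= (p^(-24) · r^(-6)) / ((p^4)^2)    [power of a power]
= (p^(-24) · r^(-6)) / p^8    [power of a power]
= p^(-32)·r^(-6)    [quotient of powers]

p^(-32)·r^(-6)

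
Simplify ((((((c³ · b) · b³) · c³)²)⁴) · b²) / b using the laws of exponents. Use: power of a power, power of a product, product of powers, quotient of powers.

b³³c⁴⁸

((((((c³ · b) · b³) · c³)²)⁴) · b²) / b
= (((((c³ · b) · b³) · c³)⁸) · b²) / b    [power of a power]
= (((((c³ · b) · b³)⁸) · ((c³)⁸)) · b²) / b    [power of a product]
= (((((c³ · b)⁸) · ((b³)⁸)) · ((c³)⁸)) · b²) / b    [power of a product]
= ((((((c³)⁸) · (b⁸)) · ((b³)⁸)) · ((c³)⁸)) · b²) / b    [power of a product]
= ((((c²⁴ · (b⁸)) · ((b³)⁸)) · ((c³)⁸)) · b²) / b    [power of a power]
= ((((c²⁴ · b⁸) · b²⁴) · ((c³)⁸)) · b²) / b    [power of a power]
= ((((c²⁴ · b⁸) · b²⁴) · c²⁴) · b²) / b    [power of a power]
= b³³c⁴⁸    [quotient of powers; product of powers]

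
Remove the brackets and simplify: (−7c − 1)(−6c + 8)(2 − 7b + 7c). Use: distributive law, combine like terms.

(−7c − 1)(−6c + 8)(2 − 7b + 7c)
= (42c^2 − 56c + 6c − 8)(2 − 7b + 7c)    [distributive law]
= (42c^2 − 50c − 8)(2 − 7b + 7c)    [combine like terms]
= 84c^2 − 294bc^2 + 294c^3 − 100c + 350bc − 350c^2 − 16 + 56b − 56c    [distributive law]
= −266c^2 − 294bc^2 + 294c^3 − 156c + 350bc − 16 + 56b    [combine like terms]

−266c^2 − 294bc^2 + 294c^3 − 156c + 350bc − 16 + 56b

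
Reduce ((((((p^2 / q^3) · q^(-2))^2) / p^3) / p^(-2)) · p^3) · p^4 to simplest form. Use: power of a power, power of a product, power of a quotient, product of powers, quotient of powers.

p^10q^(-10)

((((((p^2 / q^3) · q^(-2))^2) / p^3) / p^(-2)) · p^3) · p^4
= ((((((p^2 / q^3)^2) · ((q^(-2))^2)) / p^3) / p^(-2)) · p^3) · p^4    [power of a product]
= (((((((p^2)^2) / ((q^3)^2)) · ((q^(-2))^2)) / p^3) / p^(-2)) · p^3) · p^4    [power of a quotient]
= (((((p^4 / ((q^3)^2)) · ((q^(-2))^2)) / p^3) / p^(-2)) · p^3) · p^4    [power of a power]
= (((((p^4 / q^6) · ((q^(-2))^2)) / p^3) / p^(-2)) · p^3) · p^4    [power of a power]
= (((((p^4 / q^6) · q^(-4)) / p^3) / p^(-2)) · p^3) · p^4    [power of a power]
= p^10q^(-10)    [quotient of powers; product of powers]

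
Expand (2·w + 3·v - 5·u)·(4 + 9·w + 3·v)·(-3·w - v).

(2·w + 3·v - 5·u)·(4 + 9·w + 3·v)·(-3·w - v)
= (8·w + 18·w² + 6·v·w + 12·v + 27·v·w + 9·v² - 20·u - 45·u·w - 15·u·v)·(-3·w - v)    [distributive law]
= (8·w + 18·w² + 33·v·w + 12·v + 9·v² - 20·u - 45·u·w - 15·u·v)·(-3·w - v)    [combine like terms]
= -24·w² - 8·v·w - 54·w³ - 18·v·w² - 99·v·w² - 33·v²·w - 36·v·w - 12·v² - 27·v²·w - 9·v³ + 60·u·w + 20·u·v + 135·u·w² + 45·u·v·w + 45·u·v·w + 15·u·v²    [distributive law]
= -24·w² - 44·v·w - 54·w³ - 117·v·w² - 60·v²·w - 12·v² - 9·v³ + 60·u·w + 20·u·v + 135·u·w² + 90·u·v·w + 15·u·v²    [combine like terms]

-24·w² - 44·v·w - 54·w³ - 117·v·w² - 60·v²·w - 12·v² - 9·v³ + 60·u·w + 20·u·v + 135·u·w² + 90·u·v·w + 15·u·v²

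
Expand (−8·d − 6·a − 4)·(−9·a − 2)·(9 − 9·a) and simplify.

(−8·d − 6·a − 4)·(−9·a − 2)·(9 − 9·a)
= (72·a·d + 16·d + 54·a² + 12·a + 36·a + 8)·(9 − 9·a)    [distributive law]
= (72·a·d + 16·d + 54·a² + 48·a + 8)·(9 − 9·a)    [combine like terms]
= 648·a·d − 648·a²·d + 144·d − 144·a·d + 486·a² − 486·a³ + 432·a − 432·a² + 72 − 72·a    [distributive law]
= 504·a·d − 648·a²·d + 144·d + 54·a² − 486·a³ + 360·a + 72    [combine like terms]

504·a·d − 648·a²·d + 144·d + 54·a² − 486·a³ + 360·a + 72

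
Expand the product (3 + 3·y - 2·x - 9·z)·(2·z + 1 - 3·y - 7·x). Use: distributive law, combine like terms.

-3·z + 3 - 6·y - 23·x + 33·y·z - 9·y^2 - 15·x·y + 59·x·z + 14·x^2 - 18·z^2

(3 + 3·y - 2·x - 9·z)·(2·z + 1 - 3·y - 7·x)
= 6·z + 3 - 9·y - 21·x + 6·y·z + 3·y - 9·y^2 - 21·x·y - 4·x·z - 2·x + 6·x·y + 14·x^2 - 18·z^2 - 9·z + 27·y·z + 63·x·z    [distributive law]
= -3·z + 3 - 6·y - 23·x + 33·y·z - 9·y^2 - 15·x·y + 59·x·z + 14·x^2 - 18·z^2    [combine like terms]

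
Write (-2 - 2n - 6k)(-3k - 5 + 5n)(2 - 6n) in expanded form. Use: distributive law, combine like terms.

72k - 264kn + 20 - 60n + 144kn² - 20n² + 60n³ + 36k² - 108k²n

(-2 - 2n - 6k)(-3k - 5 + 5n)(2 - 6n)
= (6k + 10 - 10n + 6kn + 10n - 10n² + 18k² + 30k - 30kn)(2 - 6n)    [distributive law]
= (36k + 10 - 24kn - 10n² + 18k²)(2 - 6n)    [combine like terms]
= 72k - 216kn + 20 - 60n - 48kn + 144kn² - 20n² + 60n³ + 36k² - 108k²n    [distributive law]
= 72k - 264kn + 20 - 60n + 144kn² - 20n² + 60n³ + 36k² - 108k²n    [combine like terms]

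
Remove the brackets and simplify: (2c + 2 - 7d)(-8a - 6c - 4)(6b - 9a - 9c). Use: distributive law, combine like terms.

-96abc + 144a^2c + 252ac^2 - 72bc^2 + 108c^3 - 120bc + 324ac + 180c^2 - 96ab + 144a^2 - 48b + 72a + 72c + 336abd - 504a^2d - 882acd + 252bcd - 378c^2d + 168bd - 252ad - 252cd

(2c + 2 - 7d)(-8a - 6c - 4)(6b - 9a - 9c)
= (-16ac - 12c^2 - 8c - 16a - 12c - 8 + 56ad + 42cd + 28d)(6b - 9a - 9c)    [distributive law]
= (-16ac - 12c^2 - 20c - 16a - 8 + 56ad + 42cd + 28d)(6b - 9a - 9c)    [combine like terms]
= -96abc + 144a^2c + 144ac^2 - 72bc^2 + 108ac^2 + 108c^3 - 120bc + 180ac + 180c^2 - 96ab + 144a^2 + 144ac - 48b + 72a + 72c + 336abd - 504a^2d - 504acd + 252bcd - 378acd - 378c^2d + 168bd - 252ad - 252cd    [distributive law]
= -96abc + 144a^2c + 252ac^2 - 72bc^2 + 108c^3 - 120bc + 324ac + 180c^2 - 96ab + 144a^2 - 48b + 72a + 72c + 336abd - 504a^2d - 882acd + 252bcd - 378c^2d + 168bd - 252ad - 252cd    [combine like terms]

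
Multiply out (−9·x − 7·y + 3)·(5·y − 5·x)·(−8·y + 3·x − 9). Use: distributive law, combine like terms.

(−9·x − 7·y + 3)·(5·y − 5·x)·(−8·y + 3·x − 9)
= (−45·x·y + 45·x² − 35·y² + 35·x·y + 15·y − 15·x)·(−8·y + 3·x − 9)    [distributive law]
= (−10·x·y + 45·x² − 35·y² + 15·y − 15·x)·(−8·y + 3·x − 9)    [combine like terms]
= 80·x·y² − 30·x²·y + 90·x·y − 360·x²·y + 135·x³ − 405·x² + 280·y³ − 105·x·y² + 315·y² − 120·y² + 45·x·y − 135·y + 120·x·y − 45·x² + 135·x    [distributive law]
= −25·x·y² − 390·x²·y + 255·x·y + 135·x³ − 450·x² + 280·y³ + 195·y² − 135·y + 135·x    [combine like terms]

−25·x·y² − 390·x²·y + 255·x·y + 135·x³ − 450·x² + 280·y³ + 195·y² − 135·y + 135·x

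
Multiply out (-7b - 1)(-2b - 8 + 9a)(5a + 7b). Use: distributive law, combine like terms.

(-7b - 1)(-2b - 8 + 9a)(5a + 7b)
= (14b^2 + 56b - 63ab + 2b + 8 - 9a)(5a + 7b)    [distributive law]
= (14b^2 + 58b - 63ab + 8 - 9a)(5a + 7b)    [combine like terms]
= 70ab^2 + 98b^3 + 290ab + 406b^2 - 315a^2b - 441ab^2 + 40a + 56b - 45a^2 - 63ab    [distributive law]
= -371ab^2 + 98b^3 + 227ab + 406b^2 - 315a^2b + 40a + 56b - 45a^2    [combine like terms]

-371ab^2 + 98b^3 + 227ab + 406b^2 - 315a^2b + 40a + 56b - 45a^2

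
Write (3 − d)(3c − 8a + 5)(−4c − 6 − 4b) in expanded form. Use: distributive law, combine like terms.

(3 − d)(3c − 8a + 5)(−4c − 6 − 4b)
= (9c − 24a + 15 − 3cd + 8ad − 5d)(−4c − 6 − 4b)    [distributive law]
= −36c^2 − 54c − 36bc + 96ac + 144a + 96ab − 60c − 90 − 60b + 12c^2d + 18cd + 12bcd − 32acd − 48ad − 32abd + 20cd + 30d + 20bd    [distributive law]
= −36c^2 − 114c − 36bc + 96ac + 144a + 96ab − 90 − 60b + 12c^2d + 38cd + 12bcd − 32acd − 48ad − 32abd + 30d + 20bd    [combine like terms]

−36c^2 − 114c − 36bc + 96ac + 144a + 96ab − 90 − 60b + 12c^2d + 38cd + 12bcd − 32acd − 48ad − 32abd + 30d + 20bd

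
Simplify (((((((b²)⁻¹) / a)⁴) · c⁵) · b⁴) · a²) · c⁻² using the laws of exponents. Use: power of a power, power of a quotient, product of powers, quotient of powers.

a⁻²·b⁻⁴·c³

(((((((b²)⁻¹) / a)⁴) · c⁵) · b⁴) · a²) · c⁻²
= (((((((b²)⁻¹)⁴) / (a⁴)) · c⁵) · b⁴) · a²) · c⁻²    [power of a quotient]
= ((((((b²)⁻⁴) / (a⁴)) · c⁵) · b⁴) · a²) · c⁻²    [power of a power]
= ((((b⁻⁸ / (a⁴)) · c⁵) · b⁴) · a²) · c⁻²    [power of a power]
= a⁻²·b⁻⁴·c³    [quotient of powers; product of powers]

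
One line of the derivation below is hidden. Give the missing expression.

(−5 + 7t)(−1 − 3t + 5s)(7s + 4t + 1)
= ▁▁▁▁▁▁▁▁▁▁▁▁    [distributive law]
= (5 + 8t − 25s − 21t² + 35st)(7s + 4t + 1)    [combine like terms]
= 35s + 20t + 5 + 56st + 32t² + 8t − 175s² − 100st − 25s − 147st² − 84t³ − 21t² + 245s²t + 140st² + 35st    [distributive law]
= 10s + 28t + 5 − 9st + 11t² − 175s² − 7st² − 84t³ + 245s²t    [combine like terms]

After distributive law, the bracketed line is:

(5 + 15t − 25s − 7t − 21t² + 35st)(7s + 4t + 1)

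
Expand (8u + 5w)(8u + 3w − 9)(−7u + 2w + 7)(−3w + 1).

(8u + 5w)(8u + 3w − 9)(−7u + 2w + 7)(−3w + 1)
= (64u² + 24uw − 72u + 40uw + 15w² − 45w)(−7u + 2w + 7)(−3w + 1)    [distributive law]
= (64u² + 64uw − 72u + 15w² − 45w)(−7u + 2w + 7)(−3w + 1)    [combine like terms]
= (−448u³ + 128u²w + 448u² − 448u²w + 128uw² + 448uw + 504u² − 144uw − 504u − 105uw² + 30w³ + 105w² + 315uw − 90w² − 315w)(−3w + 1)    [distributive law]
= (−448u³ − 320u²w + 952u² + 23uw² + 619uw − 504u + 30w³ + 15w² − 315w)(−3w + 1)    [combine like terms]
= 1344u³w − 448u³ + 960u²w² − 320u²w − 2856u²w + 952u² − 69uw³ + 23uw² − 1857uw² + 619uw + 1512uw − 504u − 90w⁴ + 30w³ − 45w³ + 15w² + 945w² − 315w    [distributive law]
= 1344u³w − 448u³ + 960u²w² − 3176u²w + 952u² − 69uw³ − 1834uw² + 2131uw − 504u − 90w⁴ − 15w³ + 960w² − 315w    [combine like terms]

1344u³w − 448u³ + 960u²w² − 3176u²w + 952u² − 69uw³ − 1834uw² + 2131uw − 504u − 90w⁴ − 15w³ + 960w² − 315w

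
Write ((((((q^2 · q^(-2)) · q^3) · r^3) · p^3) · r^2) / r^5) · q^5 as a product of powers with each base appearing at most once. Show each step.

((((((q^2 · q^(-2)) · q^3) · r^3) · p^3) · r^2) / r^5) · q^5
= (((((q^0 · q^3) · r^3) · p^3) · r^2) / r^5) · q^5    [product of powers]
= ((((q^3 · r^3) · p^3) · r^2) / r^5) · q^5    [product of powers]
= p^3q^8    [quotient of powers; product of powers]

p^3q^8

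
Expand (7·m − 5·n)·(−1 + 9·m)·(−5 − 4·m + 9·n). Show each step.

(7·m − 5·n)·(−1 + 9·m)·(−5 − 4·m + 9·n)
= (−7·m + 63·m^2 + 5·n − 45·m·n)·(−5 − 4·m + 9·n)    [distributive law]
= 35·m + 28·m^2 − 63·m·n − 315·m^2 − 252·m^3 + 567·m^2·n − 25·n − 20·m·n + 45·n^2 + 225·m·n + 180·m^2·n − 405·m·n^2    [distributive law]
= 35·m − 287·m^2 + 142·m·n − 252·m^3 + 747·m^2·n − 25·n + 45·n^2 − 405·m·n^2    [combine like terms]

35·m − 287·m^2 + 142·m·n − 252·m^3 + 747·m^2·n − 25·n + 45·n^2 − 405·m·n^2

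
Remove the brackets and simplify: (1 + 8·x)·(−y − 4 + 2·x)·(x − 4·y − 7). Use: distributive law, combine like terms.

175·x·y + 4·y^2 + 23·y + 206·x + 28 − 142·x^2 − 72·x^2·y + 32·x·y^2 + 16·x^3

(1 + 8·x)·(−y − 4 + 2·x)·(x − 4·y − 7)
= (−y − 4 + 2·x − 8·x·y − 32·x + 16·x^2)·(x − 4·y − 7)    [distributive law]
= (−y − 4 − 30·x − 8·x·y + 16·x^2)·(x − 4·y − 7)    [combine like terms]
= −x·y + 4·y^2 + 7·y − 4·x + 16·y + 28 − 30·x^2 + 120·x·y + 210·x − 8·x^2·y + 32·x·y^2 + 56·x·y + 16·x^3 − 64·x^2·y − 112·x^2    [distributive law]
= 175·x·y + 4·y^2 + 23·y + 206·x + 28 − 142·x^2 − 72·x^2·y + 32·x·y^2 + 16·x^3    [combine like terms]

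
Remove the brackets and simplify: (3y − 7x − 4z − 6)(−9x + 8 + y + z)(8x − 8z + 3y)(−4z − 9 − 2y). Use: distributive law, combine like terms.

(3y − 7x − 4z − 6)(−9x + 8 + y + z)(8x − 8z + 3y)(−4z − 9 − 2y)
= (−27xy + 24y + 3y² + 3yz + 63x² − 56x − 7xy − 7xz + 36xz − 32z − 4yz − 4z² + 54x − 48 − 6y − 6z)(8x − 8z + 3y)(−4z − 9 − 2y)    [distributive law]
= (−34xy + 18y + 3y² − yz + 63x² − 2x + 29xz − 38z − 4z² − 48)(8x − 8z + 3y)(−4z − 9 − 2y)    [combine like terms]
= (−272x²y + 272xyz − 102xy² + 144xy − 144yz + 54y² + 24xy² − 24y²z + 9y³ − 8xyz + 8yz² − 3y²z + 504x³ − 504x²z + 189x²y − 16x² + 16xz − 6xy + 232x²z − 232xz² + 87xyz − 304xz + 304z² − 114yz − 32xz² + 32z³ − 12yz² − 384x + 384z − 144y)(−4z − 9 − 2y)    [distributive law]
= (−83x²y + 351xyz − 78xy² + 138xy − 258yz + 54y² − 27y²z + 9y³ − 4yz² + 504x³ − 272x²z − 16x² − 288xz − 264xz² + 304z² + 32z³ − 384x + 384z − 144y)(−4z − 9 − 2y)    [combine like terms]
= 332x²yz + 747x²y + 166x²y² − 1404xyz² − 3159xyz − 702xy²z + 312xy²z + 702xy² + 156xy³ − 552xyz − 1242xy − 276xy² + 1032yz² + 2322yz + 516y²z − 216y²z − 486y² − 108y³ + 108y²z² + 243y²z + 54y³z − 36y³z − 81y³ − 18y⁴ + 16yz³ + 36yz² + 8y²z² − 2016x³z − 4536x³ − 1008x³y + 1088x²z² + 2448x²z + 544x²yz + 64x²z + 144x² + 32x²y + 1152xz² + 2592xz + 576xyz + 1056xz³ + 2376xz² + 528xyz² − 1216z³ − 2736z² − 608yz² − 128z⁴ − 288z³ − 64yz³ + 1536xz + 3456x + 768xy − 1536z² − 3456z − 768yz + 576yz + 1296y + 288y²    [distributive law]
= 876x²yz + 779x²y + 166x²y² − 876xyz² − 3135xyz − 390xy²z + 426xy² + 156xy³ − 474xy + 460yz² + 2130yz + 543y²z − 198y² − 189y³ + 116y²z² + 18y³z − 18y⁴ − 48yz³ − 2016x³z − 4536x³ − 1008x³y + 1088x²z² + 2512x²z + 144x² + 3528xz² + 4128xz + 1056xz³ − 1504z³ − 4272z² − 128z⁴ + 3456x − 3456z + 1296y    [combine like terms]

876x²yz + 779x²y + 166x²y² − 876xyz² − 3135xyz − 390xy²z + 426xy² + 156xy³ − 474xy + 460yz² + 2130yz + 543y²z − 198y² − 189y³ + 116y²z² + 18y³z − 18y⁴ − 48yz³ − 2016x³z − 4536x³ − 1008x³y + 1088x²z² + 2512x²z + 144x² + 3528xz² + 4128xz + 1056xz³ − 1504z³ − 4272z² − 128z⁴ + 3456x − 3456z + 1296y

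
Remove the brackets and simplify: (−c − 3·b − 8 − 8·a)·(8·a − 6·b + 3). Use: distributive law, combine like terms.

−8·a·c + 6·b·c − 3·c + 24·a·b + 18·b² + 39·b − 88·a − 24 − 64·a²

(−c − 3·b − 8 − 8·a)·(8·a − 6·b + 3)
= −8·a·c + 6·b·c − 3·c − 24·a·b + 18·b² − 9·b − 64·a + 48·b − 24 − 64·a² + 48·a·b − 24·a    [distributive law]
= −8·a·c + 6·b·c − 3·c + 24·a·b + 18·b² + 39·b − 88·a − 24 − 64·a²    [combine like terms]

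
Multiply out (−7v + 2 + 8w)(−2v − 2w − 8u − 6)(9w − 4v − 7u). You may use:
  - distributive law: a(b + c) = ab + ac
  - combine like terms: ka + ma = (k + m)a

134v^2w − 56v^3 − 322uv^2 + 46vw^2 + 774uvw − 392u^2v + 550vw − 152v^2 − 202uv − 468w^2 + 220uw + 112u^2 − 108w + 48v + 84u − 144w^3 − 464uw^2 + 448u^2w

(−7v + 2 + 8w)(−2v − 2w − 8u − 6)(9w − 4v − 7u)
= (14v^2 + 14vw + 56uv + 42v − 4v − 4w − 16u − 12 − 16vw − 16w^2 − 64uw − 48w)(9w − 4v − 7u)    [distributive law]
= (14v^2 − 2vw + 56uv + 38v − 52w − 16u − 12 − 16w^2 − 64uw)(9w − 4v − 7u)    [combine like terms]
= 126v^2w − 56v^3 − 98uv^2 − 18vw^2 + 8v^2w + 14uvw + 504uvw − 224uv^2 − 392u^2v + 342vw − 152v^2 − 266uv − 468w^2 + 208vw + 364uw − 144uw + 64uv + 112u^2 − 108w + 48v + 84u − 144w^3 + 64vw^2 + 112uw^2 − 576uw^2 + 256uvw + 448u^2w    [distributive law]
= 134v^2w − 56v^3 − 322uv^2 + 46vw^2 + 774uvw − 392u^2v + 550vw − 152v^2 − 202uv − 468w^2 + 220uw + 112u^2 − 108w + 48v + 84u − 144w^3 − 464uw^2 + 448u^2w    [combine like terms]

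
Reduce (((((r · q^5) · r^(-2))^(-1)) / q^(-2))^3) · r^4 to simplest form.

q^(-9)·r^7

(((((r · q^5) · r^(-2))^(-1)) / q^(-2))^3) · r^4
= (((((r · q^5) · r^(-2))^(-1))^3) / ((q^(-2))^3)) · r^4    [power of a quotient]
= ((((r · q^5) · r^(-2))^(-3)) / ((q^(-2))^3)) · r^4    [power of a power]
= ((((r · q^5)^(-3)) · ((r^(-2))^(-3))) / ((q^(-2))^3)) · r^4    [power of a product]
= ((((r^(-3)) · ((q^5)^(-3))) · ((r^(-2))^(-3))) / ((q^(-2))^3)) · r^4    [power of a product]
= (((r^(-3) · q^(-15)) · ((r^(-2))^(-3))) / ((q^(-2))^3)) · r^4    [power of a power]
= (((r^(-3) · q^(-15)) · r^6) / ((q^(-2))^3)) · r^4    [power of a power]
= (((r^(-3) · q^(-15)) · r^6) / q^(-6)) · r^4    [power of a power]
= q^(-9)·r^7    [quotient of powers; product of powers]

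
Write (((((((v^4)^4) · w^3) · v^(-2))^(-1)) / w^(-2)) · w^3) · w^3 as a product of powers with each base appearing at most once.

(((((((v^4)^4) · w^3) · v^(-2))^(-1)) / w^(-2)) · w^3) · w^3
= (((((((v^4)^4) · w^3)^(-1)) · ((v^(-2))^(-1))) / w^(-2)) · w^3) · w^3    [power of a product]
= (((((((v^4)^4)^(-1)) · ((w^3)^(-1))) · ((v^(-2))^(-1))) / w^(-2)) · w^3) · w^3    [power of a product]
= ((((((v^4)^(-4)) · ((w^3)^(-1))) · ((v^(-2))^(-1))) / w^(-2)) · w^3) · w^3    [power of a power]
= ((((v^(-16) · ((w^3)^(-1))) · ((v^(-2))^(-1))) / w^(-2)) · w^3) · w^3    [power of a power]
= ((((v^(-16) · w^(-3)) · ((v^(-2))^(-1))) / w^(-2)) · w^3) · w^3    [power of a power]
= ((((v^(-16) · w^(-3)) · v^2) / w^(-2)) · w^3) · w^3    [power of a power]
= v^(-14)·w^5    [quotient of powers; product of powers]

v^(-14)·w^5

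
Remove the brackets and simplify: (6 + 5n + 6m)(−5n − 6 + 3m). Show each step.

−60n − 36 − 18m − 25n² − 15mn + 18m²

(6 + 5n + 6m)(−5n − 6 + 3m)
= −30n − 36 + 18m − 25n² − 30n + 15mn − 30mn − 36m + 18m²    [distributive law]
= −60n − 36 − 18m − 25n² − 15mn + 18m²    [combine like terms]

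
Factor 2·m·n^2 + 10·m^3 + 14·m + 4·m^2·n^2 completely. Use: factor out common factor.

2·m(n^2 + 5·m^2 + 7 + 2·m·n^2)

2·m·n^2 + 10·m^3 + 14·m + 4·m^2·n^2
= 2(m·n^2 + 5·m^3 + 7·m + 2·m^2·n^2)    [factor out 2]
= 2·m(n^2 + 5·m^2 + 7 + 2·m·n^2)    [factor out m]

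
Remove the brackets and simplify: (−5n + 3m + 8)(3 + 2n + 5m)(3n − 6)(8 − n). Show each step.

438n^2 − 303n^3 + 672n + 30n^4 − 717mn^2 + 57mn^3 + 2382mn − 2352m + 450m^2n − 45m^2n^2 − 720m^2 − 1152

(−5n + 3m + 8)(3 + 2n + 5m)(3n − 6)(8 − n)
= (−15n − 10n^2 − 25mn + 9m + 6mn + 15m^2 + 24 + 16n + 40m)(3n − 6)(8 − n)    [distributive law]
= (n − 10n^2 − 19mn + 49m + 15m^2 + 24)(3n − 6)(8 − n)    [combine like terms]
= (3n^2 − 6n − 30n^3 + 60n^2 − 57mn^2 + 114mn + 147mn − 294m + 45m^2n − 90m^2 + 72n − 144)(8 − n)    [distributive law]
= (63n^2 + 66n − 30n^3 − 57mn^2 + 261mn − 294m + 45m^2n − 90m^2 − 144)(8 − n)    [combine like terms]
= 504n^2 − 63n^3 + 528n − 66n^2 − 240n^3 + 30n^4 − 456mn^2 + 57mn^3 + 2088mn − 261mn^2 − 2352m + 294mn + 360m^2n − 45m^2n^2 − 720m^2 + 90m^2n − 1152 + 144n    [distributive law]
= 438n^2 − 303n^3 + 672n + 30n^4 − 717mn^2 + 57mn^3 + 2382mn − 2352m + 450m^2n − 45m^2n^2 − 720m^2 − 1152    [combine like terms]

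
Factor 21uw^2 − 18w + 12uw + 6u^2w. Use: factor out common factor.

3w(7uw − 6 + 4u + 2u^2)

21uw^2 − 18w + 12uw + 6u^2w
= 3(7uw^2 − 6w + 4uw + 2u^2w)    [factor out 3]
= 3w(7uw − 6 + 4u + 2u^2)    [factor out w]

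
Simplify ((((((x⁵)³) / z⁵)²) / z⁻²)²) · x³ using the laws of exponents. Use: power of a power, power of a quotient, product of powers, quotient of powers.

x⁶³z⁻¹⁶

((((((x⁵)³) / z⁵)²) / z⁻²)²) · x³
= ((((((x⁵)³) / z⁵)²)²) / ((z⁻²)²)) · x³    [power of a quotient]
= (((((x⁵)³) / z⁵)⁴) / ((z⁻²)²)) · x³    [power of a power]
= (((((x⁵)³)⁴) / ((z⁵)⁴)) / ((z⁻²)²)) · x³    [power of a quotient]
= ((((x⁵)¹²) / ((z⁵)⁴)) / ((z⁻²)²)) · x³    [power of a power]
= ((x⁶⁰ / ((z⁵)⁴)) / ((z⁻²)²)) · x³    [power of a power]
= ((x⁶⁰ / z²⁰) / ((z⁻²)²)) · x³    [power of a power]
= ((x⁶⁰ / z²⁰) / z⁻⁴) · x³    [power of a power]
= x⁶³z⁻¹⁶    [quotient of powers; product of powers]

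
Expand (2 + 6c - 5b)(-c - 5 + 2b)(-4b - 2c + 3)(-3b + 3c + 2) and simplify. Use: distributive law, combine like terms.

-897b^2c + 205bc^2 + 851bc + 162c^3 - 136c^2 - 242c - 673b^2 + 344b - 60 + 518b^3 - 114b^2c^2 - 66bc^3 + 36c^4 + 264b^3c - 120b^4

(2 + 6c - 5b)(-c - 5 + 2b)(-4b - 2c + 3)(-3b + 3c + 2)
= (-2c - 10 + 4b - 6c^2 - 30c + 12bc + 5bc + 25b - 10b^2)(-4b - 2c + 3)(-3b + 3c + 2)    [distributive law]
= (-32c - 10 + 29b - 6c^2 + 17bc - 10b^2)(-4b - 2c + 3)(-3b + 3c + 2)    [combine like terms]
= (128bc + 64c^2 - 96c + 40b + 20c - 30 - 116b^2 - 58bc + 87b + 24bc^2 + 12c^3 - 18c^2 - 68b^2c - 34bc^2 + 51bc + 40b^3 + 20b^2c - 30b^2)(-3b + 3c + 2)    [distributive law]
= (121bc + 46c^2 - 76c + 127b - 30 - 146b^2 - 10bc^2 + 12c^3 - 48b^2c + 40b^3)(-3b + 3c + 2)    [combine like terms]
= -363b^2c + 363bc^2 + 242bc - 138bc^2 + 138c^3 + 92c^2 + 228bc - 228c^2 - 152c - 381b^2 + 381bc + 254b + 90b - 90c - 60 + 438b^3 - 438b^2c - 292b^2 + 30b^2c^2 - 30bc^3 - 20bc^2 - 36bc^3 + 36c^4 + 24c^3 + 144b^3c - 144b^2c^2 - 96b^2c - 120b^4 + 120b^3c + 80b^3    [distributive law]
= -897b^2c + 205bc^2 + 851bc + 162c^3 - 136c^2 - 242c - 673b^2 + 344b - 60 + 518b^3 - 114b^2c^2 - 66bc^3 + 36c^4 + 264b^3c - 120b^4    [combine like terms]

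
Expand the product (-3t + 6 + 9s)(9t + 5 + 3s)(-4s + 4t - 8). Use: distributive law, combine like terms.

(-3t + 6 + 9s)(9t + 5 + 3s)(-4s + 4t - 8)
= (-27t^2 - 15t - 9st + 54t + 30 + 18s + 81st + 45s + 27s^2)(-4s + 4t - 8)    [distributive law]
= (-27t^2 + 39t + 72st + 30 + 63s + 27s^2)(-4s + 4t - 8)    [combine like terms]
= 108st^2 - 108t^3 + 216t^2 - 156st + 156t^2 - 312t - 288s^2t + 288st^2 - 576st - 120s + 120t - 240 - 252s^2 + 252st - 504s - 108s^3 + 108s^2t - 216s^2    [distributive law]
= 396st^2 - 108t^3 + 372t^2 - 480st - 192t - 180s^2t - 624s - 240 - 468s^2 - 108s^3    [combine like terms]

396st^2 - 108t^3 + 372t^2 - 480st - 192t - 180s^2t - 624s - 240 - 468s^2 - 108s^3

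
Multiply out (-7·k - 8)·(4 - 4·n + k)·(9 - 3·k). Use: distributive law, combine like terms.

-228·k + 45·k² + 156·k·n - 84·k²·n + 21·k³ - 288 + 288·n

(-7·k - 8)·(4 - 4·n + k)·(9 - 3·k)
= (-28·k + 28·k·n - 7·k² - 32 + 32·n - 8·k)·(9 - 3·k)    [distributive law]
= (-36·k + 28·k·n - 7·k² - 32 + 32·n)·(9 - 3·k)    [combine like terms]
= -324·k + 108·k² + 252·k·n - 84·k²·n - 63·k² + 21·k³ - 288 + 96·k + 288·n - 96·k·n    [distributive law]
= -228·k + 45·k² + 156·k·n - 84·k²·n + 21·k³ - 288 + 288·n    [combine like terms]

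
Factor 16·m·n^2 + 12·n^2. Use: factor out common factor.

4·n^2(4·m + 3)

16·m·n^2 + 12·n^2
= 4(4·m·n^2 + 3·n^2)    [factor out 4]
= 4·n^2(4·m + 3)    [factor out n^2]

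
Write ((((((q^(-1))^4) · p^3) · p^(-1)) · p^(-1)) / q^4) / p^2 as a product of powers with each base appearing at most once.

((((((q^(-1))^4) · p^3) · p^(-1)) · p^(-1)) / q^4) / p^2
= ((((q^(-4) · p^3) · p^(-1)) · p^(-1)) / q^4) / p^2    [power of a power]
= p^(-1)q^(-8)    [quotient of powers; product of powers]

p^(-1)q^(-8)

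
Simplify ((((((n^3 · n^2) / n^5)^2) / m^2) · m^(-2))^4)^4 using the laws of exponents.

((((((n^3 · n^2) / n^5)^2) / m^2) · m^(-2))^4)^4
= (((((n^3 · n^2) / n^5)^2) / m^2) · m^(-2))^16    [power of a power]
= (((((n^3 · n^2) / n^5)^2) / m^2)^16) · ((m^(-2))^16)    [power of a product]
= (((((n^3 · n^2) / n^5)^2)^16) / ((m^2)^16)) · ((m^(-2))^16)    [power of a quotient]
= ((((n^3 · n^2) / n^5)^32) / ((m^2)^16)) · ((m^(-2))^16)    [power of a power]
= ((((n^3 · n^2)^32) / ((n^5)^32)) / ((m^2)^16)) · ((m^(-2))^16)    [power of a quotient]
= (((((n^3)^32) · ((n^2)^32)) / ((n^5)^32)) / ((m^2)^16)) · ((m^(-2))^16)    [power of a product]
= (((n^96 · ((n^2)^32)) / ((n^5)^32)) / ((m^2)^16)) · ((m^(-2))^16)    [power of a power]
= (((n^96 · n^64) / ((n^5)^32)) / ((m^2)^16)) · ((m^(-2))^16)    [power of a power]
= ((n^160 / ((n^5)^32)) / ((m^2)^16)) · ((m^(-2))^16)    [product of powers]
= ((n^160 / n^160) / ((m^2)^16)) · ((m^(-2))^16)    [power of a power]
= (n^0 / ((m^2)^16)) · ((m^(-2))^16)    [quotient of powers]
= (n^0 / m^32) · ((m^(-2))^16)    [power of a power]
= (n^0 / m^32) · m^(-32)    [power of a power]
= m^(-64)    [quotient of powers]

m^(-64)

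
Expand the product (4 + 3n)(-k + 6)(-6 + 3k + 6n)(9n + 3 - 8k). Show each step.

(4 + 3n)(-k + 6)(-6 + 3k + 6n)(9n + 3 - 8k)
= (-4k + 24 - 3kn + 18n)(-6 + 3k + 6n)(9n + 3 - 8k)    [distributive law]
= (24k - 12k^2 - 24kn - 144 + 72k + 144n + 18kn - 9k^2n - 18kn^2 - 108n + 54kn + 108n^2)(9n + 3 - 8k)    [distributive law]
= (96k - 12k^2 + 48kn - 144 + 36n - 9k^2n - 18kn^2 + 108n^2)(9n + 3 - 8k)    [combine like terms]
= 864kn + 288k - 768k^2 - 108k^2n - 36k^2 + 96k^3 + 432kn^2 + 144kn - 384k^2n - 1296n - 432 + 1152k + 324n^2 + 108n - 288kn - 81k^2n^2 - 27k^2n + 72k^3n - 162kn^3 - 54kn^2 + 144k^2n^2 + 972n^3 + 324n^2 - 864kn^2    [distributive law]
= 720kn + 1440k - 804k^2 - 519k^2n + 96k^3 - 486kn^2 - 1188n - 432 + 648n^2 + 63k^2n^2 + 72k^3n - 162kn^3 + 972n^3    [combine like terms]

720kn + 1440k - 804k^2 - 519k^2n + 96k^3 - 486kn^2 - 1188n - 432 + 648n^2 + 63k^2n^2 + 72k^3n - 162kn^3 + 972n^3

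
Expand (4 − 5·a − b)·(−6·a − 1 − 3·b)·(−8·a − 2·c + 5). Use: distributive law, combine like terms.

(4 − 5·a − b)·(−6·a − 1 − 3·b)·(−8·a − 2·c + 5)
= (−24·a − 4 − 12·b + 30·a² + 5·a + 15·a·b + 6·a·b + b + 3·b²)·(−8·a − 2·c + 5)    [distributive law]
= (−19·a − 4 − 11·b + 30·a² + 21·a·b + 3·b²)·(−8·a − 2·c + 5)    [combine like terms]
= 152·a² + 38·a·c − 95·a + 32·a + 8·c − 20 + 88·a·b + 22·b·c − 55·b − 240·a³ − 60·a²·c + 150·a² − 168·a²·b − 42·a·b·c + 105·a·b − 24·a·b² − 6·b²·c + 15·b²    [distributive law]
= 302·a² + 38·a·c − 63·a + 8·c − 20 + 193·a·b + 22·b·c − 55·b − 240·a³ − 60·a²·c − 168·a²·b − 42·a·b·c − 24·a·b² − 6·b²·c + 15·b²    [combine like terms]

302·a² + 38·a·c − 63·a + 8·c − 20 + 193·a·b + 22·b·c − 55·b − 240·a³ − 60·a²·c − 168·a²·b − 42·a·b·c − 24·a·b² − 6·b²·c + 15·b²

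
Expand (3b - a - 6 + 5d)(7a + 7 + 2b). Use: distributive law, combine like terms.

19ab + 9b + 6b² - 7a² - 49a - 42 + 35ad + 35d + 10bd

(3b - a - 6 + 5d)(7a + 7 + 2b)
= 21ab + 21b + 6b² - 7a² - 7a - 2ab - 42a - 42 - 12b + 35ad + 35d + 10bd    [distributive law]
= 19ab + 9b + 6b² - 7a² - 49a - 42 + 35ad + 35d + 10bd    [combine like terms]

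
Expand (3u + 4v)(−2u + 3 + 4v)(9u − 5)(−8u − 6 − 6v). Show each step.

(3u + 4v)(−2u + 3 + 4v)(9u − 5)(−8u − 6 − 6v)
= (−6u² + 9u + 12uv − 8uv + 12v + 16v²)(9u − 5)(−8u − 6 − 6v)    [distributive law]
= (−6u² + 9u + 4uv + 12v + 16v²)(9u − 5)(−8u − 6 − 6v)    [combine like terms]
= (−54u³ + 30u² + 81u² − 45u + 36u²v − 20uv + 108uv − 60v + 144uv² − 80v²)(−8u − 6 − 6v)    [distributive law]
= (−54u³ + 111u² − 45u + 36u²v + 88uv − 60v + 144uv² − 80v²)(−8u − 6 − 6v)    [combine like terms]
= 432u⁴ + 324u³ + 324u³v − 888u³ − 666u² − 666u²v + 360u² + 270u + 270uv − 288u³v − 216u²v − 216u²v² − 704u²v − 528uv − 528uv² + 480uv + 360v + 360v² − 1152u²v² − 864uv² − 864uv³ + 640uv² + 480v² + 480v³    [distributive law]
= 432u⁴ − 564u³ + 36u³v − 306u² − 1586u²v + 270u + 222uv − 1368u²v² − 752uv² + 360v + 840v² − 864uv³ + 480v³    [combine like terms]

432u⁴ − 564u³ + 36u³v − 306u² − 1586u²v + 270u + 222uv − 1368u²v² − 752uv² + 360v + 840v² − 864uv³ + 480v³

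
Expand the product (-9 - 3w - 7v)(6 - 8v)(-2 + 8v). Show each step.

(-9 - 3w - 7v)(6 - 8v)(-2 + 8v)
= (-54 + 72v - 18w + 24vw - 42v + 56v²)(-2 + 8v)    [distributive law]
= (-54 + 30v - 18w + 24vw + 56v²)(-2 + 8v)    [combine like terms]
= 108 - 432v - 60v + 240v² + 36w - 144vw - 48vw + 192v²w - 112v² + 448v³    [distributive law]
= 108 - 492v + 128v² + 36w - 192vw + 192v²w + 448v³    [combine like terms]

108 - 492v + 128v² + 36w - 192vw + 192v²w + 448v³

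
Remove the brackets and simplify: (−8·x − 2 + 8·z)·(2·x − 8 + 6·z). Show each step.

−16·x² + 60·x − 32·x·z + 16 − 76·z + 48·z²

(−8·x − 2 + 8·z)·(2·x − 8 + 6·z)
= −16·x² + 64·x − 48·x·z − 4·x + 16 − 12·z + 16·x·z − 64·z + 48·z²    [distributive law]
= −16·x² + 60·x − 32·x·z + 16 − 76·z + 48·z²    [combine like terms]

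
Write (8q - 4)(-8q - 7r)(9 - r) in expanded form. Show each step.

-576q^2 + 64q^2r - 536qr + 56qr^2 + 288q + 252r - 28r^2

(8q - 4)(-8q - 7r)(9 - r)
= (-64q^2 - 56qr + 32q + 28r)(9 - r)    [distributive law]
= -576q^2 + 64q^2r - 504qr + 56qr^2 + 288q - 32qr + 252r - 28r^2    [distributive law]
= -576q^2 + 64q^2r - 536qr + 56qr^2 + 288q + 252r - 28r^2    [combine like terms]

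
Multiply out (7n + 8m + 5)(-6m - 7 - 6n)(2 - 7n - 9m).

(7n + 8m + 5)(-6m - 7 - 6n)(2 - 7n - 9m)
= (-42mn - 49n - 42n^2 - 48m^2 - 56m - 48mn - 30m - 35 - 30n)(2 - 7n - 9m)    [distributive law]
= (-90mn - 79n - 42n^2 - 48m^2 - 86m - 35)(2 - 7n - 9m)    [combine like terms]
= -180mn + 630mn^2 + 810m^2n - 158n + 553n^2 + 711mn - 84n^2 + 294n^3 + 378mn^2 - 96m^2 + 336m^2n + 432m^3 - 172m + 602mn + 774m^2 - 70 + 245n + 315m    [distributive law]
= 1133mn + 1008mn^2 + 1146m^2n + 87n + 469n^2 + 294n^3 + 678m^2 + 432m^3 + 143m - 70    [combine like terms]

1133mn + 1008mn^2 + 1146m^2n + 87n + 469n^2 + 294n^3 + 678m^2 + 432m^3 + 143m - 70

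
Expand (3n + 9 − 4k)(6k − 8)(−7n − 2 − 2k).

−126kn^2 − 590kn + 132k^2n + 168n^2 + 552n − 28k − 124k^2 + 144 + 48k^3

(3n + 9 − 4k)(6k − 8)(−7n − 2 − 2k)
= (18kn − 24n + 54k − 72 − 24k^2 + 32k)(−7n − 2 − 2k)    [distributive law]
= (18kn − 24n + 86k − 72 − 24k^2)(−7n − 2 − 2k)    [combine like terms]
= −126kn^2 − 36kn − 36k^2n + 168n^2 + 48n + 48kn − 602kn − 172k − 172k^2 + 504n + 144 + 144k + 168k^2n + 48k^2 + 48k^3    [distributive law]
= −126kn^2 − 590kn + 132k^2n + 168n^2 + 552n − 28k − 124k^2 + 144 + 48k^3    [combine like terms]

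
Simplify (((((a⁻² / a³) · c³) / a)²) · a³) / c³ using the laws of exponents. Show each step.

(((((a⁻² / a³) · c³) / a)²) · a³) / c³
= (((((a⁻² / a³) · c³)²) / (a²)) · a³) / c³    [power of a quotient]
= (((((a⁻² / a³)²) · ((c³)²)) / (a²)) · a³) / c³    [power of a product]
= ((((((a⁻²)²) / ((a³)²)) · ((c³)²)) / (a²)) · a³) / c³    [power of a quotient]
= ((((a⁻⁴ / ((a³)²)) · ((c³)²)) / (a²)) · a³) / c³    [power of a power]
= ((((a⁻⁴ / a⁶) · ((c³)²)) / (a²)) · a³) / c³    [power of a power]
= (((a⁻¹⁰ · ((c³)²)) / (a²)) · a³) / c³    [quotient of powers]
= (((a⁻¹⁰ · c⁶) / (a²)) · a³) / c³    [power of a power]
= a⁻⁹c³    [quotient of powers; product of powers]

a⁻⁹c³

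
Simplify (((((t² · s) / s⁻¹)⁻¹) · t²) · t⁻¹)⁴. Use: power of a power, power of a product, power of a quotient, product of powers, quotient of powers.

(((((t² · s) / s⁻¹)⁻¹) · t²) · t⁻¹)⁴
= (((((t² · s) / s⁻¹)⁻¹) · t²)⁴) · ((t⁻¹)⁴)    [power of a product]
= (((((t² · s) / s⁻¹)⁻¹)⁴) · ((t²)⁴)) · ((t⁻¹)⁴)    [power of a product]
= ((((t² · s) / s⁻¹)⁻⁴) · ((t²)⁴)) · ((t⁻¹)⁴)    [power of a power]
= ((((t² · s)⁻⁴) / ((s⁻¹)⁻⁴)) · ((t²)⁴)) · ((t⁻¹)⁴)    [power of a quotient]
= (((((t²)⁻⁴) · (s⁻⁴)) / ((s⁻¹)⁻⁴)) · ((t²)⁴)) · ((t⁻¹)⁴)    [power of a product]
= (((t⁻⁸ · (s⁻⁴)) / ((s⁻¹)⁻⁴)) · ((t²)⁴)) · ((t⁻¹)⁴)    [power of a power]
= (((t⁻⁸ · s⁻⁴) / s⁴) · ((t²)⁴)) · ((t⁻¹)⁴)    [power of a power]
= (((t⁻⁸ · s⁻⁴) / s⁴) · t⁸) · ((t⁻¹)⁴)    [power of a power]
= (((t⁻⁸ · s⁻⁴) / s⁴) · t⁸) · t⁻⁴    [power of a power]
= s⁻⁸t⁻⁴    [quotient of powers; product of powers]

s⁻⁸t⁻⁴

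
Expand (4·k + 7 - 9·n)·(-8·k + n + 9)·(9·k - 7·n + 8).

-288·k^3 + 908·k^2·n - 436·k^2 - 613·k·n^2 + 82·k·n + 407·k + 446·n^2 - 1033·n + 504 + 63·n^3

(4·k + 7 - 9·n)·(-8·k + n + 9)·(9·k - 7·n + 8)
= (-32·k^2 + 4·k·n + 36·k - 56·k + 7·n + 63 + 72·k·n - 9·n^2 - 81·n)·(9·k - 7·n + 8)    [distributive law]
= (-32·k^2 + 76·k·n - 20·k - 74·n + 63 - 9·n^2)·(9·k - 7·n + 8)    [combine like terms]
= -288·k^3 + 224·k^2·n - 256·k^2 + 684·k^2·n - 532·k·n^2 + 608·k·n - 180·k^2 + 140·k·n - 160·k - 666·k·n + 518·n^2 - 592·n + 567·k - 441·n + 504 - 81·k·n^2 + 63·n^3 - 72·n^2    [distributive law]
= -288·k^3 + 908·k^2·n - 436·k^2 - 613·k·n^2 + 82·k·n + 407·k + 446·n^2 - 1033·n + 504 + 63·n^3    [combine like terms]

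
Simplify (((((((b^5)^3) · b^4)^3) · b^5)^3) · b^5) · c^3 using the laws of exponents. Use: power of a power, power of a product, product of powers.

b^191c^3

(((((((b^5)^3) · b^4)^3) · b^5)^3) · b^5) · c^3
= (((((((b^5)^3) · b^4)^3)^3) · ((b^5)^3)) · b^5) · c^3    [power of a product]
= ((((((b^5)^3) · b^4)^9) · ((b^5)^3)) · b^5) · c^3    [power of a power]
= ((((((b^5)^3)^9) · ((b^4)^9)) · ((b^5)^3)) · b^5) · c^3    [power of a product]
= (((((b^5)^27) · ((b^4)^9)) · ((b^5)^3)) · b^5) · c^3    [power of a power]
= (((b^135 · ((b^4)^9)) · ((b^5)^3)) · b^5) · c^3    [power of a power]
= (((b^135 · b^36) · ((b^5)^3)) · b^5) · c^3    [power of a power]
= ((b^171 · ((b^5)^3)) · b^5) · c^3    [product of powers]
= ((b^171 · b^15) · b^5) · c^3    [power of a power]
= (b^186 · b^5) · c^3    [product of powers]
= b^191 · c^3    [product of powers]
= b^191c^3    [rearrange]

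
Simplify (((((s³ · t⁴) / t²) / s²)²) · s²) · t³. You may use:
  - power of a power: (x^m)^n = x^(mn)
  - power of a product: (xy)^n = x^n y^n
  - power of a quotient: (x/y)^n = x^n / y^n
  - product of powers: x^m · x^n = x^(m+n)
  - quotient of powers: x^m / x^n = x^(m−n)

(((((s³ · t⁴) / t²) / s²)²) · s²) · t³
= (((((s³ · t⁴) / t²)²) / ((s²)²)) · s²) · t³    [power of a quotient]
= (((((s³ · t⁴)²) / ((t²)²)) / ((s²)²)) · s²) · t³    [power of a quotient]
= ((((((s³)²) · ((t⁴)²)) / ((t²)²)) / ((s²)²)) · s²) · t³    [power of a product]
= ((((s⁶ · ((t⁴)²)) / ((t²)²)) / ((s²)²)) · s²) · t³    [power of a power]
= ((((s⁶ · t⁸) / ((t²)²)) / ((s²)²)) · s²) · t³    [power of a power]
= ((((s⁶ · t⁸) / t⁴) / ((s²)²)) · s²) · t³    [power of a power]
= ((((s⁶ · t⁸) / t⁴) / s⁴) · s²) · t³    [power of a power]
= s⁴·t⁷    [quotient of powers; product of powers]

s⁴·t⁷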